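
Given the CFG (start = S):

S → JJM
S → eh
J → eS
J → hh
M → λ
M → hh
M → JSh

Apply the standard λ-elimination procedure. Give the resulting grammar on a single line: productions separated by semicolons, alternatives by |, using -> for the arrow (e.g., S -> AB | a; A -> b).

S -> JJ | eh | JJM; J -> eS | hh; M -> hh | JSh

Nullable set: {M}.
S -> JJM: M nullable, giving JJ | JJM.
Drop M -> λ.
Unchanged (no nullable symbols): S -> eh; J -> eS; J -> hh; M -> JSh; M -> hh.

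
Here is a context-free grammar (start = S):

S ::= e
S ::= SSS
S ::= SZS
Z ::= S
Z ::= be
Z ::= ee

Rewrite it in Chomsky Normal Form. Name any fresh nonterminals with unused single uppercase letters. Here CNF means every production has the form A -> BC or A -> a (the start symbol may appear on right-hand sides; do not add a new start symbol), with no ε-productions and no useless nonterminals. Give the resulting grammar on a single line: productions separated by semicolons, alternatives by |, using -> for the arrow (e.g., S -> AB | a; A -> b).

S -> e | SC | SD; A -> b; B -> e; C -> SS; D -> ZS; E -> SS; F -> ZS; Z -> e | AB | BB | SE | SF

No ε-productions.
After unit-elimination: S -> e | SSS | SZS; Z -> e | be | ee | SSS | SZS.
TERM: introduce A -> b, B -> e and substitute in every rule of length ≥2.
BIN: S -> SSS becomes S -> SC, C -> SS; S -> SZS becomes S -> SD, D -> ZS; Z -> SSS becomes Z -> SE, E -> SS; Z -> SZS becomes Z -> SF, F -> ZS.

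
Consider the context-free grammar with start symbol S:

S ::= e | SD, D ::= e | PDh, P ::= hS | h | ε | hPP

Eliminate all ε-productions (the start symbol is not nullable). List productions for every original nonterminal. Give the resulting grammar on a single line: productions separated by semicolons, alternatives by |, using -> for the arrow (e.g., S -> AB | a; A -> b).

Nullable set: {P}.
D -> PDh: P nullable, giving Dh | PDh.
Drop P -> ε.
P -> hPP: P, P nullable, giving h | hP | hPP.
Unchanged (no nullable symbols): S -> SD; S -> e; D -> e; P -> h; P -> hS.

S -> e | SD; D -> e | Dh | PDh; P -> h | hP | hS | hPP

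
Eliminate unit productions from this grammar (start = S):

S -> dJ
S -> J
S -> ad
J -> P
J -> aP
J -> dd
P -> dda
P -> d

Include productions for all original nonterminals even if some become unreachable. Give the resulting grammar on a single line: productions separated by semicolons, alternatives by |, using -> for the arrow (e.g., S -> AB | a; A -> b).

S -> d | aP | ad | dJ | dd | dda; J -> d | aP | dd | dda; P -> d | dda

Unit productions: J->P, S->J.
Unit pairs (A ⇒* B via units): (J,P), (S,J), (S,P).
S: inherits non-unit rules of {J, P, S} → aP | ad | d | dJ | dd | dda.
J: inherits non-unit rules of {J, P} → aP | d | dd | dda.
P: inherits non-unit rules of {P} → d | dda.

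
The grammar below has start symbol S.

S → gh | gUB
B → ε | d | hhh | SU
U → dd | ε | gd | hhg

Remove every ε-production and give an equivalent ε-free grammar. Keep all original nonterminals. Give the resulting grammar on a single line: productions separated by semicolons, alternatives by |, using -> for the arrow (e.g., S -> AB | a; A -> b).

Nullable set: {B, U}.
S -> gUB: U, B nullable, giving g | gB | gU | gUB.
Drop B -> ε.
B -> SU: U nullable, giving S | SU.
Drop U -> ε.
Unchanged (no nullable symbols): S -> gh; B -> d; B -> hhh; U -> dd; U -> gd; U -> hhg.

S -> g | gB | gU | gh | gUB; B -> S | d | SU | hhh; U -> dd | gd | hhg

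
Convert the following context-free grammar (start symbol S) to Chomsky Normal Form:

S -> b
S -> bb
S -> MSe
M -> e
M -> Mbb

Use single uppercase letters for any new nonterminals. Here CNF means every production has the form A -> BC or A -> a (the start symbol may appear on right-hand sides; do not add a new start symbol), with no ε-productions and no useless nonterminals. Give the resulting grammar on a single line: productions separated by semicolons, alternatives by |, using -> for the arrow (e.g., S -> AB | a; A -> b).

S -> b | AA | MD; A -> b; B -> e; C -> AA; D -> SB; M -> e | MC

No ε-productions.
No unit productions to eliminate.
TERM: introduce A -> b, B -> e and substitute in every rule of length ≥2.
BIN: M -> MAA becomes M -> MC, C -> AA; S -> MSB becomes S -> MD, D -> SB.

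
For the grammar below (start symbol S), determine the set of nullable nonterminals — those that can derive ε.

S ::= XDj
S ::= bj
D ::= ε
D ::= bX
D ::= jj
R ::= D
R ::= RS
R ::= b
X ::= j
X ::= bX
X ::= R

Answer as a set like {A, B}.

{D, R, X}

Directly nullable (have an ε-rule): {D}.
R is nullable via R -> D (every symbol on the right is already known nullable).
X is nullable via X -> R (every symbol on the right is already known nullable).
Not nullable: S — each has a terminal in every rule's right-hand side or depends on a non-nullable symbol.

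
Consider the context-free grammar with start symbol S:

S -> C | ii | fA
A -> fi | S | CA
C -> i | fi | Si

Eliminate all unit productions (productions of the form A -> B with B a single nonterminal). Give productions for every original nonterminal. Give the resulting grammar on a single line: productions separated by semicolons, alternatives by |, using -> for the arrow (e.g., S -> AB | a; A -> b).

Unit productions: A->S, S->C.
Unit pairs (A ⇒* B via units): (A,C), (A,S), (S,C).
S: inherits non-unit rules of {C, S} → Si | fA | fi | i | ii.
A: inherits non-unit rules of {A, C, S} → CA | Si | fA | fi | i | ii.
C: inherits non-unit rules of {C} → Si | fi | i.

S -> i | Si | fA | fi | ii; A -> i | CA | Si | fA | fi | ii; C -> i | Si | fi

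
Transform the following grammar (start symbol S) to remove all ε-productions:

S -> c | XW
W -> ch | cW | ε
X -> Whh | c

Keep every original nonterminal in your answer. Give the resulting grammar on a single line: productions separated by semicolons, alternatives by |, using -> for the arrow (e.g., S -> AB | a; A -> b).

Nullable set: {W}.
S -> XW: W nullable, giving X | XW.
Drop W -> ε.
W -> cW: W nullable, giving c | cW.
X -> Whh: W nullable, giving Whh | hh.
Unchanged (no nullable symbols): S -> c; W -> ch; X -> c.

S -> X | c | XW; W -> c | cW | ch; X -> c | hh | Whh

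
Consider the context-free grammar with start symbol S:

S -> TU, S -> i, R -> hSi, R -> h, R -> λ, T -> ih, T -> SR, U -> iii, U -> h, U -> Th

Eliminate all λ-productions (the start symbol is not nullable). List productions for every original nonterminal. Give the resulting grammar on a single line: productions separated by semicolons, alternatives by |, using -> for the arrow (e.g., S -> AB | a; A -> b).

Nullable set: {R}.
Drop R -> λ.
T -> SR: R nullable, giving S | SR.
Unchanged (no nullable symbols): S -> TU; S -> i; R -> h; R -> hSi; T -> ih; U -> Th; U -> h; U -> iii.

S -> i | TU; R -> h | hSi; T -> S | SR | ih; U -> h | Th | iii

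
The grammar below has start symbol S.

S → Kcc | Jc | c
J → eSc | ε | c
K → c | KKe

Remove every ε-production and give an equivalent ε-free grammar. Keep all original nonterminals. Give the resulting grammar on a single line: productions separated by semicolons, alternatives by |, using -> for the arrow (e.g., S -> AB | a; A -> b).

S -> c | Jc | Kcc; J -> c | eSc; K -> c | KKe

Nullable set: {J}.
S -> Jc: J nullable, giving Jc | c.
Drop J -> ε.
Unchanged (no nullable symbols): S -> Kcc; S -> c; J -> c; J -> eSc; K -> KKe; K -> c.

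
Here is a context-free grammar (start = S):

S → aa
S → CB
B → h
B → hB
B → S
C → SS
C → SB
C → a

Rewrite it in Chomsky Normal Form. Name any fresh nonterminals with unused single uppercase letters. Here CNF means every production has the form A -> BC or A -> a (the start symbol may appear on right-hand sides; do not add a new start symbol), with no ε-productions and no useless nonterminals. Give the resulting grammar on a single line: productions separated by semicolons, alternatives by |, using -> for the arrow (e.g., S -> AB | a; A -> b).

S -> AA | CB; A -> a; B -> h | AA | CB | DB; C -> a | SB | SS; D -> h

No ε-productions.
After unit-elimination: S -> CB | aa; B -> h | CB | aa | hB; C -> a | SB | SS.
TERM: introduce A -> a, D -> h and substitute in every rule of length ≥2.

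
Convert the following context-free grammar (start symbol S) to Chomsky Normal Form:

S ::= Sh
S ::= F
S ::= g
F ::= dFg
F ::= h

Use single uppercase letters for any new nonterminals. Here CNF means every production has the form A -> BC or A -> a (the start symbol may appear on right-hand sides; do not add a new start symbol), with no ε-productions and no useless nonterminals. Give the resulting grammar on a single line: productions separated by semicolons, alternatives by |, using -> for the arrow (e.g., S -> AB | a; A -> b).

S -> g | h | AE | SC; A -> d; B -> g; C -> h; D -> FB; E -> FB; F -> h | AD

No ε-productions.
After unit-elimination: S -> g | h | Sh | dFg; F -> h | dFg.
TERM: introduce A -> d, B -> g, C -> h and substitute in every rule of length ≥2.
BIN: F -> AFB becomes F -> AD, D -> FB; S -> AFB becomes S -> AE, E -> FB.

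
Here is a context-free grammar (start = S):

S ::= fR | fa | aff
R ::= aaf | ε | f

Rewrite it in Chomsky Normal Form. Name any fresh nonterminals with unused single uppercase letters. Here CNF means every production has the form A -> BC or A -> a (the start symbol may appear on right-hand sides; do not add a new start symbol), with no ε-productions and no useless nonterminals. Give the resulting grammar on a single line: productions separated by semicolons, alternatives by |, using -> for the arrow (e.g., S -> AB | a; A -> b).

S -> f | AD | BA | BR; A -> a; B -> f; C -> AB; D -> BB; R -> f | AC

Nullable: {R}; after ε-elimination: S -> f | fR | fa | aff; R -> f | aaf.
No unit productions to eliminate.
TERM: introduce A -> a, B -> f and substitute in every rule of length ≥2.
BIN: R -> AAB becomes R -> AC, C -> AB; S -> ABB becomes S -> AD, D -> BB.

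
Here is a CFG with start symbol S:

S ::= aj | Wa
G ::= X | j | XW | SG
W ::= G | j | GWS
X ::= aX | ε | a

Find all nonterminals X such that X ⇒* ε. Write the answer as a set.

{G, W, X}

Directly nullable (have an ε-rule): {X}.
G is nullable via G -> X (every symbol on the right is already known nullable).
W is nullable via W -> G (every symbol on the right is already known nullable).
Not nullable: S — each has a terminal in every rule's right-hand side or depends on a non-nullable symbol.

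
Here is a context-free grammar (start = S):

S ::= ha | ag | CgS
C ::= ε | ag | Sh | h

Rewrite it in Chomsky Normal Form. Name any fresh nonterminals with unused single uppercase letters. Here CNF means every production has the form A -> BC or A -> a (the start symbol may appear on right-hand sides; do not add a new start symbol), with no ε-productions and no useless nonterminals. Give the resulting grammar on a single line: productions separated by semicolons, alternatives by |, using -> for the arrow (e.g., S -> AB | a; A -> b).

S -> AB | BD | CE | DS; A -> h; B -> a; C -> h | BD | SA; D -> g; E -> DS

Nullable: {C}; after ε-elimination: S -> ag | gS | ha | CgS; C -> h | Sh | ag.
No unit productions to eliminate.
TERM: introduce B -> a, D -> g, A -> h and substitute in every rule of length ≥2.
BIN: S -> CDS becomes S -> CE, E -> DS.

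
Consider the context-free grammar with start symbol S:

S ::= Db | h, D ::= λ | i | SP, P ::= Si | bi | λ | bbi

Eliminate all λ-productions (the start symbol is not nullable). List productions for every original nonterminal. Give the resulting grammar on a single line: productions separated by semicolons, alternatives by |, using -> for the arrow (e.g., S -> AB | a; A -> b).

S -> b | h | Db; D -> S | i | SP; P -> Si | bi | bbi

Nullable set: {D, P}.
S -> Db: D nullable, giving Db | b.
Drop D -> λ.
D -> SP: P nullable, giving S | SP.
Drop P -> λ.
Unchanged (no nullable symbols): S -> h; D -> i; P -> Si; P -> bbi; P -> bi.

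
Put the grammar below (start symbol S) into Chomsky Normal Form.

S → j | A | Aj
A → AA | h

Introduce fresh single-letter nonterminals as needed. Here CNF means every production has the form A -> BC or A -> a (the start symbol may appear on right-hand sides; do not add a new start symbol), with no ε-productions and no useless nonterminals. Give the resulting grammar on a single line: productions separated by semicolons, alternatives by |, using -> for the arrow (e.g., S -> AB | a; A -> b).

No ε-productions.
After unit-elimination: S -> h | j | AA | Aj; A -> h | AA.
TERM: introduce B -> j and substitute in every rule of length ≥2.

S -> h | j | AA | AB; A -> h | AA; B -> j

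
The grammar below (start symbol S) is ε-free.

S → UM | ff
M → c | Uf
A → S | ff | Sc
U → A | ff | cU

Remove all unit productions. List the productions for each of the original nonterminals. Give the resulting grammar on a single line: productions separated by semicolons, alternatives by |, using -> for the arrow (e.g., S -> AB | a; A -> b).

S -> UM | ff; A -> Sc | UM | ff; M -> c | Uf; U -> Sc | UM | cU | ff

Unit productions: A->S, U->A.
Unit pairs (A ⇒* B via units): (A,S), (U,A), (U,S).
S: inherits non-unit rules of {S} → UM | ff.
A: inherits non-unit rules of {A, S} → Sc | UM | ff.
M: inherits non-unit rules of {M} → Uf | c.
U: inherits non-unit rules of {A, S, U} → Sc | UM | cU | ff.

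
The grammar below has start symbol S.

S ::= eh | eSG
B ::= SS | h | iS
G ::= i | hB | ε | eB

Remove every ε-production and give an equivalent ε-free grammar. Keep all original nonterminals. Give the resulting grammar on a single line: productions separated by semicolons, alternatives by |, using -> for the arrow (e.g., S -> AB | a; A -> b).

S -> eS | eh | eSG; B -> h | SS | iS; G -> i | eB | hB

Nullable set: {G}.
S -> eSG: G nullable, giving eS | eSG.
Drop G -> ε.
Unchanged (no nullable symbols): S -> eh; B -> SS; B -> h; B -> iS; G -> eB; G -> hB; G -> i.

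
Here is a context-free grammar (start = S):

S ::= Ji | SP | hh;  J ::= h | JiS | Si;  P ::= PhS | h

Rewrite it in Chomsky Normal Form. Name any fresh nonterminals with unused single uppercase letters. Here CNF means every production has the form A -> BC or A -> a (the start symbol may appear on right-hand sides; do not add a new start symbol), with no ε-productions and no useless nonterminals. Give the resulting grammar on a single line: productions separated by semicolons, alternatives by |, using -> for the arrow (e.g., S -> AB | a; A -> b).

S -> BB | JA | SP; A -> i; B -> h; C -> AS; D -> BS; J -> h | JC | SA; P -> h | PD

No ε-productions.
No unit productions to eliminate.
TERM: introduce B -> h, A -> i and substitute in every rule of length ≥2.
BIN: J -> JAS becomes J -> JC, C -> AS; P -> PBS becomes P -> PD, D -> BS.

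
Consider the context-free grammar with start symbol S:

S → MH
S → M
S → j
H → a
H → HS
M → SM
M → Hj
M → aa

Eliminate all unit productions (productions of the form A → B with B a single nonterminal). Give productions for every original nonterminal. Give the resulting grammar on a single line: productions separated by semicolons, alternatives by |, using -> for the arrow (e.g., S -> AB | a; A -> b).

S -> j | Hj | MH | SM | aa; H -> a | HS; M -> Hj | SM | aa

Unit productions: S->M.
Unit pairs (A ⇒* B via units): (S,M).
S: inherits non-unit rules of {M, S} → Hj | MH | SM | aa | j.
H: inherits non-unit rules of {H} → HS | a.
M: inherits non-unit rules of {M} → Hj | SM | aa.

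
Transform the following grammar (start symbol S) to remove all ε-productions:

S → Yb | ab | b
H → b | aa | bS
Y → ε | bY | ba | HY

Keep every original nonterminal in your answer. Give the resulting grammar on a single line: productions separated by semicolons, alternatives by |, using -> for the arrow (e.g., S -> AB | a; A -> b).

Nullable set: {Y}.
S -> Yb: Y nullable, giving Yb | b.
Drop Y -> ε.
Y -> HY: Y nullable, giving H | HY.
Y -> bY: Y nullable, giving b | bY.
Unchanged (no nullable symbols): S -> ab; S -> b; H -> aa; H -> b; H -> bS; Y -> ba.

S -> b | Yb | ab; H -> b | aa | bS; Y -> H | b | HY | bY | ba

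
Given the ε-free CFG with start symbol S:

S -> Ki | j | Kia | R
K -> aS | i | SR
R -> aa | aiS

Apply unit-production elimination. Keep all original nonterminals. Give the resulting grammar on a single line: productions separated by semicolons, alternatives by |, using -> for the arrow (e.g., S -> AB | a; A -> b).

Unit productions: S->R.
Unit pairs (A ⇒* B via units): (S,R).
S: inherits non-unit rules of {R, S} → Ki | Kia | aa | aiS | j.
K: inherits non-unit rules of {K} → SR | aS | i.
R: inherits non-unit rules of {R} → aa | aiS.

S -> j | Ki | aa | Kia | aiS; K -> i | SR | aS; R -> aa | aiS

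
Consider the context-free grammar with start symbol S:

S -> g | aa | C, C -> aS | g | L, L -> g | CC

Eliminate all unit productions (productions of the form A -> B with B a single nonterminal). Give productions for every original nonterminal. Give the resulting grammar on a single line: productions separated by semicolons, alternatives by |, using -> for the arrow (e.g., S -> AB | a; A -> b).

Unit productions: C->L, S->C.
Unit pairs (A ⇒* B via units): (C,L), (S,C), (S,L).
S: inherits non-unit rules of {C, L, S} → CC | aS | aa | g.
C: inherits non-unit rules of {C, L} → CC | aS | g.
L: inherits non-unit rules of {L} → CC | g.

S -> g | CC | aS | aa; C -> g | CC | aS; L -> g | CC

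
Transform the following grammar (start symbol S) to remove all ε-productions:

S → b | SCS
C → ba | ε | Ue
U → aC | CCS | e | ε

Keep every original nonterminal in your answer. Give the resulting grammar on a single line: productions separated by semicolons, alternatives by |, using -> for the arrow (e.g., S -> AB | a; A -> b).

S -> b | SS | SCS; C -> e | Ue | ba; U -> S | a | e | CS | aC | CCS

Nullable set: {C, U}.
S -> SCS: C nullable, giving SCS | SS.
Drop C -> ε.
C -> Ue: U nullable, giving Ue | e.
Drop U -> ε.
U -> CCS: C, C nullable, giving CCS | CS | S.
U -> aC: C nullable, giving a | aC.
Unchanged (no nullable symbols): S -> b; C -> ba; U -> e.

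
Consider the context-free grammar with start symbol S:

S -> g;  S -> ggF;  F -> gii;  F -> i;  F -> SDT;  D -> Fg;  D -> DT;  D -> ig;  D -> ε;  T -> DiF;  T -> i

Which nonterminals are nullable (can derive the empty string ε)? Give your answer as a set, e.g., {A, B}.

{D}

Directly nullable (have an ε-rule): {D}.
Not nullable: F, S, T — each has a terminal in every rule's right-hand side or depends on a non-nullable symbol.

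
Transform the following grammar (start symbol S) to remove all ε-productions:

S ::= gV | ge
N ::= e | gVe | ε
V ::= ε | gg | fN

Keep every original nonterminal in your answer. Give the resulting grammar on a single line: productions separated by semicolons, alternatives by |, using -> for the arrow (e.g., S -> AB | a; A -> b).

S -> g | gV | ge; N -> e | ge | gVe; V -> f | fN | gg

Nullable set: {N, V}.
S -> gV: V nullable, giving g | gV.
Drop N -> ε.
N -> gVe: V nullable, giving gVe | ge.
Drop V -> ε.
V -> fN: N nullable, giving f | fN.
Unchanged (no nullable symbols): S -> ge; N -> e; V -> gg.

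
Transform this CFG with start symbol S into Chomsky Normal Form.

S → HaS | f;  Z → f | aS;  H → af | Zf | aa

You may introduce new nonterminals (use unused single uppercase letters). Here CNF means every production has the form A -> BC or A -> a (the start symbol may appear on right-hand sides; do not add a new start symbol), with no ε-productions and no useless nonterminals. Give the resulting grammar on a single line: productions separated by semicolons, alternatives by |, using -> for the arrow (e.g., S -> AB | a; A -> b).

No ε-productions.
No unit productions to eliminate.
TERM: introduce B -> a, A -> f and substitute in every rule of length ≥2.
BIN: S -> HBS becomes S -> HC, C -> BS.

S -> f | HC; A -> f; B -> a; C -> BS; H -> BA | BB | ZA; Z -> f | BS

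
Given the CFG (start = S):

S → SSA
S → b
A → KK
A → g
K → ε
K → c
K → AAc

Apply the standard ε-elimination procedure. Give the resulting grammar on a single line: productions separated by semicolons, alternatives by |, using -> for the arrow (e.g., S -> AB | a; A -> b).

Nullable set: {A, K}.
S -> SSA: A nullable, giving SS | SSA.
A -> KK: K, K nullable, giving K | KK.
Drop K -> ε.
K -> AAc: A, A nullable, giving AAc | Ac | c.
Unchanged (no nullable symbols): S -> b; A -> g; K -> c.

S -> b | SS | SSA; A -> K | g | KK; K -> c | Ac | AAc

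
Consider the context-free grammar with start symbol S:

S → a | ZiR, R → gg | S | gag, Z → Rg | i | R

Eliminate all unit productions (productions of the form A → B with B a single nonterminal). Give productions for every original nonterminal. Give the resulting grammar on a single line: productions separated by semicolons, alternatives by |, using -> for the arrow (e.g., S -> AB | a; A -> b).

S -> a | ZiR; R -> a | gg | ZiR | gag; Z -> a | i | Rg | gg | ZiR | gag

Unit productions: R->S, Z->R.
Unit pairs (A ⇒* B via units): (R,S), (Z,R), (Z,S).
S: inherits non-unit rules of {S} → ZiR | a.
R: inherits non-unit rules of {R, S} → ZiR | a | gag | gg.
Z: inherits non-unit rules of {R, S, Z} → Rg | ZiR | a | gag | gg | i.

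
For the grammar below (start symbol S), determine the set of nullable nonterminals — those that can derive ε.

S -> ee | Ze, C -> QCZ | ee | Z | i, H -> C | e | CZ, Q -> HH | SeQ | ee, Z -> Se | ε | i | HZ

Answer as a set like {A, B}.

Directly nullable (have an ε-rule): {Z}.
C is nullable via C -> Z (every symbol on the right is already known nullable).
H is nullable via H -> C (every symbol on the right is already known nullable).
Q is nullable via Q -> HH (every symbol on the right is already known nullable).
Not nullable: S — each has a terminal in every rule's right-hand side or depends on a non-nullable symbol.

{C, H, Q, Z}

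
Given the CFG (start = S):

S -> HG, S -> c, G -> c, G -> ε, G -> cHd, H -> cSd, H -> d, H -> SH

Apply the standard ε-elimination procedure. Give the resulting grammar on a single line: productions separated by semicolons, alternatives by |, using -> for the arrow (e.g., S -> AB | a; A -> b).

S -> H | c | HG; G -> c | cHd; H -> d | SH | cSd

Nullable set: {G}.
S -> HG: G nullable, giving H | HG.
Drop G -> ε.
Unchanged (no nullable symbols): S -> c; G -> c; G -> cHd; H -> SH; H -> cSd; H -> d.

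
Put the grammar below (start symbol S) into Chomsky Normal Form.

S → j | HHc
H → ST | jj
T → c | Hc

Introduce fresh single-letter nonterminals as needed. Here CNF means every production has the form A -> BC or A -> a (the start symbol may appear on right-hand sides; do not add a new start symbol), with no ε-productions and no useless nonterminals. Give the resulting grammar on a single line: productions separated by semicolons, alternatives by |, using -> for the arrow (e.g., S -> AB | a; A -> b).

S -> j | HC; A -> j; B -> c; C -> HB; H -> AA | ST; T -> c | HB

No ε-productions.
No unit productions to eliminate.
TERM: introduce B -> c, A -> j and substitute in every rule of length ≥2.
BIN: S -> HHB becomes S -> HC, C -> HB.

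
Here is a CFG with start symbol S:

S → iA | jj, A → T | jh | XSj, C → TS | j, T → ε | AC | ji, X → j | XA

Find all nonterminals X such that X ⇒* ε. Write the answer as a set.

Directly nullable (have an ε-rule): {T}.
A is nullable via A -> T (every symbol on the right is already known nullable).
Not nullable: C, S, X — each has a terminal in every rule's right-hand side or depends on a non-nullable symbol.

{A, T}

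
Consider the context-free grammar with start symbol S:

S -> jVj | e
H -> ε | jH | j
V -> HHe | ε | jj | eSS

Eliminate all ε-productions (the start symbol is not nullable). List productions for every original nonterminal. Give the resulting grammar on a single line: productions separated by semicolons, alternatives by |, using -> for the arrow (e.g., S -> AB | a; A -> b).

Nullable set: {H, V}.
S -> jVj: V nullable, giving jVj | jj.
Drop H -> ε.
H -> jH: H nullable, giving j | jH.
Drop V -> ε.
V -> HHe: H, H nullable, giving HHe | He | e.
Unchanged (no nullable symbols): S -> e; H -> j; V -> eSS; V -> jj.

S -> e | jj | jVj; H -> j | jH; V -> e | He | jj | HHe | eSS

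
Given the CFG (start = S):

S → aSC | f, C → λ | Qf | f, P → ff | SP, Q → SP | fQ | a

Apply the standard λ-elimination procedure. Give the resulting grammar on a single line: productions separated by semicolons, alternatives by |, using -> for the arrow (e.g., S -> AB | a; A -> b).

S -> f | aS | aSC; C -> f | Qf; P -> SP | ff; Q -> a | SP | fQ

Nullable set: {C}.
S -> aSC: C nullable, giving aS | aSC.
Drop C -> λ.
Unchanged (no nullable symbols): S -> f; C -> Qf; C -> f; P -> SP; P -> ff; Q -> SP; Q -> a; Q -> fQ.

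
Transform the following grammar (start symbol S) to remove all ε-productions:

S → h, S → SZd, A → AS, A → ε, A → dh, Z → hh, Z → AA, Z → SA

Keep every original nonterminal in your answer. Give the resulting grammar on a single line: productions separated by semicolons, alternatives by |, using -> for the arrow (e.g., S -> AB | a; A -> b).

S -> h | Sd | SZd; A -> S | AS | dh; Z -> A | S | AA | SA | hh

Nullable set: {A, Z}.
S -> SZd: Z nullable, giving SZd | Sd.
Drop A -> ε.
A -> AS: A nullable, giving AS | S.
Z -> AA: A, A nullable, giving A | AA.
Z -> SA: A nullable, giving S | SA.
Unchanged (no nullable symbols): S -> h; A -> dh; Z -> hh.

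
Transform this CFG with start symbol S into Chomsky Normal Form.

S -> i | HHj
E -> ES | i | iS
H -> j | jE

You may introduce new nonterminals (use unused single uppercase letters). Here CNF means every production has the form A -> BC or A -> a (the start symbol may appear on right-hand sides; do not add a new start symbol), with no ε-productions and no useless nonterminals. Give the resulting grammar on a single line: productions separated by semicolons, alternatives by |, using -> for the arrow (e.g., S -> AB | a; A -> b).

No ε-productions.
No unit productions to eliminate.
TERM: introduce A -> i, B -> j and substitute in every rule of length ≥2.
BIN: S -> HHB becomes S -> HC, C -> HB.

S -> i | HC; A -> i; B -> j; C -> HB; E -> i | AS | ES; H -> j | BE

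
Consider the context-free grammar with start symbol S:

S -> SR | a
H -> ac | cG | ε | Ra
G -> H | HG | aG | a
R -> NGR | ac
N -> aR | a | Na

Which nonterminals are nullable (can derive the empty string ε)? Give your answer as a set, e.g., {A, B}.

{G, H}

Directly nullable (have an ε-rule): {H}.
G is nullable via G -> H (every symbol on the right is already known nullable).
Not nullable: N, R, S — each has a terminal in every rule's right-hand side or depends on a non-nullable symbol.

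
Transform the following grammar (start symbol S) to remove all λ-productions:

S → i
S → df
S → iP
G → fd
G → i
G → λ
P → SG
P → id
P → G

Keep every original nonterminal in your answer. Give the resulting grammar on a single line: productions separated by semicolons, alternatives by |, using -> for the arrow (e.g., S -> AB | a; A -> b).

Nullable set: {G, P}.
S -> iP: P nullable, giving i | iP.
Drop G -> λ.
P -> G: G nullable, giving G.
P -> SG: G nullable, giving S | SG.
Unchanged (no nullable symbols): S -> df; S -> i; G -> fd; G -> i; P -> id.

S -> i | df | iP; G -> i | fd; P -> G | S | SG | id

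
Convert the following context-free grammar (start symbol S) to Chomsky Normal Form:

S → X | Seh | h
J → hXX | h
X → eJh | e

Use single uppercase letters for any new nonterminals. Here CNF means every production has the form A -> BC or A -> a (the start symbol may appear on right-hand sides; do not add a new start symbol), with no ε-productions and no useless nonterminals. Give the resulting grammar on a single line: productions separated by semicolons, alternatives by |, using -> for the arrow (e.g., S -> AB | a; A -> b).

S -> e | h | BD | SE; A -> h; B -> e; C -> XX; D -> JA; E -> BA; F -> JA; J -> h | AC; X -> e | BF

No ε-productions.
After unit-elimination: S -> e | h | Seh | eJh; J -> h | hXX; X -> e | eJh.
TERM: introduce B -> e, A -> h and substitute in every rule of length ≥2.
BIN: J -> AXX becomes J -> AC, C -> XX; S -> BJA becomes S -> BD, D -> JA; S -> SBA becomes S -> SE, E -> BA; X -> BJA becomes X -> BF, F -> JA.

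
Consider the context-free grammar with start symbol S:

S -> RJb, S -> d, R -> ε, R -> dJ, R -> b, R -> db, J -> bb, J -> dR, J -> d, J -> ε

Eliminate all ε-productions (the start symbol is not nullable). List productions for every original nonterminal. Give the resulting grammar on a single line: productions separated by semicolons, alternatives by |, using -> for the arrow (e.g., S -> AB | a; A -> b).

S -> b | d | Jb | Rb | RJb; J -> d | bb | dR; R -> b | d | dJ | db

Nullable set: {J, R}.
S -> RJb: R, J nullable, giving Jb | RJb | Rb | b.
Drop J -> ε.
J -> dR: R nullable, giving d | dR.
Drop R -> ε.
R -> dJ: J nullable, giving d | dJ.
Unchanged (no nullable symbols): S -> d; J -> bb; J -> d; R -> b; R -> db.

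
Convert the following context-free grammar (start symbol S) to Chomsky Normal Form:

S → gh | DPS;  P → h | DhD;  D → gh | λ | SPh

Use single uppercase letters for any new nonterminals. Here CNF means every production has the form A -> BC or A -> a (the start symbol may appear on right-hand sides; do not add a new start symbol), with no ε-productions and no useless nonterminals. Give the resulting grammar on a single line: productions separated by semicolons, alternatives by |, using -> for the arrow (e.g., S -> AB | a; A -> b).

S -> BA | DF | PS; A -> h; B -> g; C -> PA; D -> BA | SC; E -> AD; F -> PS; P -> h | AD | DA | DE

Nullable: {D}; after ε-elimination: S -> PS | gh | DPS; D -> gh | SPh; P -> h | Dh | hD | DhD.
No unit productions to eliminate.
TERM: introduce B -> g, A -> h and substitute in every rule of length ≥2.
BIN: D -> SPA becomes D -> SC, C -> PA; P -> DAD becomes P -> DE, E -> AD; S -> DPS becomes S -> DF, F -> PS.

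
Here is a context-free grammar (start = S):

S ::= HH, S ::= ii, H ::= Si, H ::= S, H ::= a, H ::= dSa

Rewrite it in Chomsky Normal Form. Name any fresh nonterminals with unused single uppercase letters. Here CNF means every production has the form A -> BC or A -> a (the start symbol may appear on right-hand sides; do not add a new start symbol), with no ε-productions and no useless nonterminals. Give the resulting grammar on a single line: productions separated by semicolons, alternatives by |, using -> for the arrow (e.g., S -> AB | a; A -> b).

No ε-productions.
After unit-elimination: S -> HH | ii; H -> a | HH | Si | ii | dSa.
TERM: introduce C -> a, B -> d, A -> i and substitute in every rule of length ≥2.
BIN: H -> BSC becomes H -> BD, D -> SC.

S -> AA | HH; A -> i; B -> d; C -> a; D -> SC; H -> a | AA | BD | HH | SA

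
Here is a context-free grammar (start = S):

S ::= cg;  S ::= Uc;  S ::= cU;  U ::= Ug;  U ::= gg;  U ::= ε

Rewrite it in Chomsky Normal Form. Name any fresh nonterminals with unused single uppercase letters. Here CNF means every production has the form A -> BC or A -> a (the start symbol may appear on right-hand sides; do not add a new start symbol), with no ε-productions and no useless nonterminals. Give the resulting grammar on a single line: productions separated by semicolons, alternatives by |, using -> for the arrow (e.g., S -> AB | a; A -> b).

S -> c | AB | AU | UA; A -> c; B -> g; U -> g | BB | UB

Nullable: {U}; after ε-elimination: S -> c | Uc | cU | cg; U -> g | Ug | gg.
No unit productions to eliminate.
TERM: introduce A -> c, B -> g and substitute in every rule of length ≥2.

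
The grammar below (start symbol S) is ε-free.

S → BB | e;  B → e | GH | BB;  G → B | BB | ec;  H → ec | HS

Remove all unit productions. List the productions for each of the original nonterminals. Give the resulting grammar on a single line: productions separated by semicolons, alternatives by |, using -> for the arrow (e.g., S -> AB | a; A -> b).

Unit productions: G->B.
Unit pairs (A ⇒* B via units): (G,B).
S: inherits non-unit rules of {S} → BB | e.
B: inherits non-unit rules of {B} → BB | GH | e.
G: inherits non-unit rules of {B, G} → BB | GH | e | ec.
H: inherits non-unit rules of {H} → HS | ec.

S -> e | BB; B -> e | BB | GH; G -> e | BB | GH | ec; H -> HS | ec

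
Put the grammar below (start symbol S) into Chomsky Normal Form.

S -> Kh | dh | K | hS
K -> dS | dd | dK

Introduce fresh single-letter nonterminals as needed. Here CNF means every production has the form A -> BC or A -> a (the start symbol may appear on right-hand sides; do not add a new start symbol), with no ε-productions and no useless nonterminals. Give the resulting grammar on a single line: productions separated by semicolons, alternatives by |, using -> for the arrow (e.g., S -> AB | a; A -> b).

No ε-productions.
After unit-elimination: S -> Kh | dK | dS | dd | dh | hS; K -> dK | dS | dd.
TERM: introduce A -> d, B -> h and substitute in every rule of length ≥2.

S -> AA | AB | AK | AS | BS | KB; A -> d; B -> h; K -> AA | AK | AS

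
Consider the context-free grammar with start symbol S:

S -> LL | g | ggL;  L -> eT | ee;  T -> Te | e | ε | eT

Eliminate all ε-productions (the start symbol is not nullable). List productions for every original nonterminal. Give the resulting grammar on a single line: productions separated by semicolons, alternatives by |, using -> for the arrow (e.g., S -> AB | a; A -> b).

S -> g | LL | ggL; L -> e | eT | ee; T -> e | Te | eT

Nullable set: {T}.
L -> eT: T nullable, giving e | eT.
Drop T -> ε.
T -> Te: T nullable, giving Te | e.
T -> eT: T nullable, giving e | eT.
Unchanged (no nullable symbols): S -> LL; S -> g; S -> ggL; L -> ee; T -> e.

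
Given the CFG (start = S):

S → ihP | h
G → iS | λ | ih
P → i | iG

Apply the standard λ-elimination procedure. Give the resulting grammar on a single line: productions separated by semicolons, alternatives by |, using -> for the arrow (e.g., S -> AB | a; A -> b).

S -> h | ihP; G -> iS | ih; P -> i | iG

Nullable set: {G}.
Drop G -> λ.
P -> iG: G nullable, giving i | iG.
Unchanged (no nullable symbols): S -> h; S -> ihP; G -> iS; G -> ih; P -> i.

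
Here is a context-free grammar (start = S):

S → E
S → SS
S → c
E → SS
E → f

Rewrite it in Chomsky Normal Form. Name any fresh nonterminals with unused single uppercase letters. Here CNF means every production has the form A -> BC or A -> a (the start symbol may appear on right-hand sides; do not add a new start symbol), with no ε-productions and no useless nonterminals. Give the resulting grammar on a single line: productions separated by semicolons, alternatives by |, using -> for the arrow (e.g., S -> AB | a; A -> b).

No ε-productions.
After unit-elimination: S -> c | f | SS; E -> f | SS.
Drop unreachable/unproductive: E.

S -> c | f | SS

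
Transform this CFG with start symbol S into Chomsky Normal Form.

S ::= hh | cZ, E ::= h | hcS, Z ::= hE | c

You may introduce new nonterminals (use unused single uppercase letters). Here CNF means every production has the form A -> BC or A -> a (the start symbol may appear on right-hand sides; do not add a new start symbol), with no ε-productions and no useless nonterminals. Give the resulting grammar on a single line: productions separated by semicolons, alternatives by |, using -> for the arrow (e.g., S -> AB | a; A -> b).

No ε-productions.
No unit productions to eliminate.
TERM: introduce B -> c, A -> h and substitute in every rule of length ≥2.
BIN: E -> ABS becomes E -> AC, C -> BS.

S -> AA | BZ; A -> h; B -> c; C -> BS; E -> h | AC; Z -> c | AE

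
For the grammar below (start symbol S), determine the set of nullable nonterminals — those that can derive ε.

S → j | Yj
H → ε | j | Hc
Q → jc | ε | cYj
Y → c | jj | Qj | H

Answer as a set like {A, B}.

{H, Q, Y}

Directly nullable (have an ε-rule): {H, Q}.
Y is nullable via Y -> H (every symbol on the right is already known nullable).
Not nullable: S — each has a terminal in every rule's right-hand side or depends on a non-nullable symbol.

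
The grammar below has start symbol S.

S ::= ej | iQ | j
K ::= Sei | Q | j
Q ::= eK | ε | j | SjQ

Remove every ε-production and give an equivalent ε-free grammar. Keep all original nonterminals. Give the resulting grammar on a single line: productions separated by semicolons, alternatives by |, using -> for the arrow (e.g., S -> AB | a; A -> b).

Nullable set: {K, Q}.
S -> iQ: Q nullable, giving i | iQ.
K -> Q: Q nullable, giving Q.
Drop Q -> ε.
Q -> SjQ: Q nullable, giving Sj | SjQ.
Q -> eK: K nullable, giving e | eK.
Unchanged (no nullable symbols): S -> ej; S -> j; K -> Sei; K -> j; Q -> j.

S -> i | j | ej | iQ; K -> Q | j | Sei; Q -> e | j | Sj | eK | SjQ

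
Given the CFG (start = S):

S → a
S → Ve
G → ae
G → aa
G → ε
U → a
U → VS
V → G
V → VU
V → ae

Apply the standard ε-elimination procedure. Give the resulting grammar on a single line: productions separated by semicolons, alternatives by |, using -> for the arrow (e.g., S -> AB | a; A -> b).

Nullable set: {G, V}.
S -> Ve: V nullable, giving Ve | e.
Drop G -> ε.
U -> VS: V nullable, giving S | VS.
V -> G: G nullable, giving G.
V -> VU: V nullable, giving U | VU.
Unchanged (no nullable symbols): S -> a; G -> aa; G -> ae; U -> a; V -> ae.

S -> a | e | Ve; G -> aa | ae; U -> S | a | VS; V -> G | U | VU | ae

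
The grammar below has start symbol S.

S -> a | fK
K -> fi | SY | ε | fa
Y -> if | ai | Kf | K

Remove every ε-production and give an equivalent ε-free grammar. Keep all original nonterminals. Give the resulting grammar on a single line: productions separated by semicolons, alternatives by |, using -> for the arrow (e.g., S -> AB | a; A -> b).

Nullable set: {K, Y}.
S -> fK: K nullable, giving f | fK.
Drop K -> ε.
K -> SY: Y nullable, giving S | SY.
Y -> K: K nullable, giving K.
Y -> Kf: K nullable, giving Kf | f.
Unchanged (no nullable symbols): S -> a; K -> fa; K -> fi; Y -> ai; Y -> if.

S -> a | f | fK; K -> S | SY | fa | fi; Y -> K | f | Kf | ai | if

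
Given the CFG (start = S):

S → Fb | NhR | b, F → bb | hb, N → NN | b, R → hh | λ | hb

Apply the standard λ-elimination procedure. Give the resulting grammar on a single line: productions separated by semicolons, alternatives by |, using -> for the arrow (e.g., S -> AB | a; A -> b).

S -> b | Fb | Nh | NhR; F -> bb | hb; N -> b | NN; R -> hb | hh

Nullable set: {R}.
S -> NhR: R nullable, giving Nh | NhR.
Drop R -> λ.
Unchanged (no nullable symbols): S -> Fb; S -> b; F -> bb; F -> hb; N -> NN; N -> b; R -> hb; R -> hh.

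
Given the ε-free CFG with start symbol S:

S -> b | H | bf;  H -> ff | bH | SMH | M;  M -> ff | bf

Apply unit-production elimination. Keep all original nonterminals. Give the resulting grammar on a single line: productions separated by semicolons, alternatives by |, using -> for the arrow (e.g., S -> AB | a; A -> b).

Unit productions: H->M, S->H.
Unit pairs (A ⇒* B via units): (H,M), (S,H), (S,M).
S: inherits non-unit rules of {H, M, S} → SMH | b | bH | bf | ff.
H: inherits non-unit rules of {H, M} → SMH | bH | bf | ff.
M: inherits non-unit rules of {M} → bf | ff.

S -> b | bH | bf | ff | SMH; H -> bH | bf | ff | SMH; M -> bf | ff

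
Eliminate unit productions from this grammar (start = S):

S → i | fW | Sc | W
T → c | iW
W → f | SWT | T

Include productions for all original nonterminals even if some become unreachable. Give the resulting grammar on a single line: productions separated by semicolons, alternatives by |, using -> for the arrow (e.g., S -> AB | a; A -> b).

S -> c | f | i | Sc | fW | iW | SWT; T -> c | iW; W -> c | f | iW | SWT

Unit productions: S->W, W->T.
Unit pairs (A ⇒* B via units): (S,T), (S,W), (W,T).
S: inherits non-unit rules of {S, T, W} → SWT | Sc | c | f | fW | i | iW.
T: inherits non-unit rules of {T} → c | iW.
W: inherits non-unit rules of {T, W} → SWT | c | f | iW.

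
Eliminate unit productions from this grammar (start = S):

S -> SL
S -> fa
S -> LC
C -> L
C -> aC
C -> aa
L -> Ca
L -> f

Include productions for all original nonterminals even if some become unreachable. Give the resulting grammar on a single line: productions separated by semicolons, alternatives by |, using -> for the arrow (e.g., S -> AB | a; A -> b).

Unit productions: C->L.
Unit pairs (A ⇒* B via units): (C,L).
S: inherits non-unit rules of {S} → LC | SL | fa.
C: inherits non-unit rules of {C, L} → Ca | aC | aa | f.
L: inherits non-unit rules of {L} → Ca | f.

S -> LC | SL | fa; C -> f | Ca | aC | aa; L -> f | Ca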